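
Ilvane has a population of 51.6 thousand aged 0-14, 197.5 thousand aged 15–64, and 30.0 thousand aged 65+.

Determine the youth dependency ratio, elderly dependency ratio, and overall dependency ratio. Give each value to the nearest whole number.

Youth dependency ratio = 51.6 / 197.5 × 100 = 26
Old-age dependency ratio = 30.0 / 197.5 × 100 = 15
Total dependency ratio = (51.6 + 30.0) / 197.5 × 100 = 81.6 / 197.5 × 100 = 41

Youth dependency ratio: 26
Old-age dependency ratio: 15
Total dependency ratio: 41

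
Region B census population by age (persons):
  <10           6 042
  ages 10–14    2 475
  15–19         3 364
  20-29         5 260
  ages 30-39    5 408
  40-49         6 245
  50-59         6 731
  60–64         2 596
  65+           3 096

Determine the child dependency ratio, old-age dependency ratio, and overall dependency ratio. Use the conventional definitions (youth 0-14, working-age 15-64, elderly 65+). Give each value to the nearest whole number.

0–14: 6 042 + 2 475 = 8 517
15–64: 3 364 + 5 260 + 5 408 + 6 245 + 6 731 + 2 596 = 29 604
65+: 3 096
Youth dependency ratio = 8 517 / 29 604 × 100 = 29
Old-age dependency ratio = 3 096 / 29 604 × 100 = 10
Total dependency ratio = (8 517 + 3 096) / 29 604 × 100 = 11 613 / 29 604 × 100 = 39

Youth dependency ratio: 29
Old-age dependency ratio: 10
Total dependency ratio: 39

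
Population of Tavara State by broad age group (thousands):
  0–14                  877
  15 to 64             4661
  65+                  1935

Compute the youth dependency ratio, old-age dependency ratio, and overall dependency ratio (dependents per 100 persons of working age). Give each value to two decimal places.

Youth dependency ratio = 877 / 4661 × 100 = 18.82
Old-age dependency ratio = 1935 / 4661 × 100 = 41.51
Total dependency ratio = (877 + 1935) / 4661 × 100 = 2812 / 4661 × 100 = 60.33

Youth dependency ratio: 18.82
Old-age dependency ratio: 41.51
Total dependency ratio: 60.33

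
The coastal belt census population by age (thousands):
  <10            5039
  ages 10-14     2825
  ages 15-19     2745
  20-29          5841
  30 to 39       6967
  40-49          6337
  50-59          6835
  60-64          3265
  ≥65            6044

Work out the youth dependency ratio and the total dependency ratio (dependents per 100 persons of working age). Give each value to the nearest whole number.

0–14: 5039 + 2825 = 7864
15–64: 2745 + 5841 + 6967 + 6337 + 6835 + 3265 = 31990
65+: 6044
Youth dependency ratio = 7864 / 31990 × 100 = 25
Total dependency ratio = (7864 + 6044) / 31990 × 100 = 13908 / 31990 × 100 = 43

Youth dependency ratio: 25
Total dependency ratio: 43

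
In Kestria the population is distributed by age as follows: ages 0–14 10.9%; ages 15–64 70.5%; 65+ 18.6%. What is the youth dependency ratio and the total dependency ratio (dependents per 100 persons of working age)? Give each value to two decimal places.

Youth dependency ratio: 15.46
Total dependency ratio: 41.84

Youth dependency ratio = 10.9 / 70.5 × 100 = 15.46
Total dependency ratio = (10.9 + 18.6) / 70.5 × 100 = 29.5 / 70.5 × 100 = 41.84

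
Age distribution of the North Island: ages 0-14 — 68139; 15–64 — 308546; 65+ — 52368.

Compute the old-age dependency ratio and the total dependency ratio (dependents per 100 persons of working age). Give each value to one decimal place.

Old-age dependency ratio = 52368 / 308546 × 100 = 17.0
Total dependency ratio = (68139 + 52368) / 308546 × 100 = 120507 / 308546 × 100 = 39.1

Old-age dependency ratio: 17.0
Total dependency ratio: 39.1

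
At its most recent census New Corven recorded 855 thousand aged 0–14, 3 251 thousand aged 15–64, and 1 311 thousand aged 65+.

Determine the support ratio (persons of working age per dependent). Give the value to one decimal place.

Support ratio: 1.5

Support ratio = 3 251 / (855 + 1 311) = 3 251 / 2 166 = 1.5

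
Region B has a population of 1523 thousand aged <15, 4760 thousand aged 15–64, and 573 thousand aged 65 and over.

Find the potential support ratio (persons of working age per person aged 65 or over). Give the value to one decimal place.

Potential support ratio: 8.3

Potential support ratio = 4760 / 573 = 8.3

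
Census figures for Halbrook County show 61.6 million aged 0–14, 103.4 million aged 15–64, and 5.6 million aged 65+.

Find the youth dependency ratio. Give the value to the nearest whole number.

Youth dependency ratio: 60

Youth dependency ratio = 61.6 / 103.4 × 100 = 60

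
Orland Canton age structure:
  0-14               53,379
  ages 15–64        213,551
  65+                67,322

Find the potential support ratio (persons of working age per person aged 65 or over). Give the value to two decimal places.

Potential support ratio: 3.17

Potential support ratio = 213,551 / 67,322 = 3.17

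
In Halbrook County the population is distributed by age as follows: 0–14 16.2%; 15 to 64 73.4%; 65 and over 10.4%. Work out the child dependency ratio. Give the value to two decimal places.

Youth dependency ratio = 16.2 / 73.4 × 100 = 22.07

Youth dependency ratio: 22.07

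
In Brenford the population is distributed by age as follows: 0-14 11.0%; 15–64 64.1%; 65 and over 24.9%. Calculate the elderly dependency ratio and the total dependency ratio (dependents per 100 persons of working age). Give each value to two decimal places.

Old-age dependency ratio: 38.85
Total dependency ratio: 56.01

Old-age dependency ratio = 24.9 / 64.1 × 100 = 38.85
Total dependency ratio = (11.0 + 24.9) / 64.1 × 100 = 35.9 / 64.1 × 100 = 56.01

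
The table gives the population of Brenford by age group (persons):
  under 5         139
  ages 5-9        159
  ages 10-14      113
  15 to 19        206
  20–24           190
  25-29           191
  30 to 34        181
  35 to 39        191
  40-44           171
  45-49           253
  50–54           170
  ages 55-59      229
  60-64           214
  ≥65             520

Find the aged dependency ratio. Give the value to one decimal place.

Old-age dependency ratio: 26.1

0–14: 139 + 159 + 113 = 411
15–64: 206 + 190 + 191 + 181 + 191 + 171 + 253 + 170 + 229 + 214 = 1,996
65+: 520
Old-age dependency ratio = 520 / 1,996 × 100 = 26.1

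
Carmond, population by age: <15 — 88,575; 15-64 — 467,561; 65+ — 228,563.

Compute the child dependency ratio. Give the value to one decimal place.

Youth dependency ratio = 88,575 / 467,561 × 100 = 18.9

Youth dependency ratio: 18.9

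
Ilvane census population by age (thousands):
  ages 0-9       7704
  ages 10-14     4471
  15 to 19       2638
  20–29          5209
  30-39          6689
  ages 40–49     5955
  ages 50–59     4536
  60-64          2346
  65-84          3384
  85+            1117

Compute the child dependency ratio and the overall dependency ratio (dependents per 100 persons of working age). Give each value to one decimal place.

Youth dependency ratio: 44.5
Total dependency ratio: 60.9

0–14: 7704 + 4471 = 12175
15–64: 2638 + 5209 + 6689 + 5955 + 4536 + 2346 = 27373
65+: 3384 + 1117 = 4501
Youth dependency ratio = 12175 / 27373 × 100 = 44.5
Total dependency ratio = (12175 + 4501) / 27373 × 100 = 16676 / 27373 × 100 = 60.9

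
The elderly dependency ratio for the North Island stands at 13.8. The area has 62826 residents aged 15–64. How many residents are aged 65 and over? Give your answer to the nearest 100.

Old-age dependency ratio = elderly / working-age × 100
13.8 = E / 62826 × 100
⇒ 8700

Aged 65 and over: 8700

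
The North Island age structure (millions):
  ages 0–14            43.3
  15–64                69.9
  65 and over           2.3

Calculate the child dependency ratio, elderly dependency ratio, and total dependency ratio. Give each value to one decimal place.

Youth dependency ratio: 61.9
Old-age dependency ratio: 3.3
Total dependency ratio: 65.2

Youth dependency ratio = 43.3 / 69.9 × 100 = 61.9
Old-age dependency ratio = 2.3 / 69.9 × 100 = 3.3
Total dependency ratio = (43.3 + 2.3) / 69.9 × 100 = 45.6 / 69.9 × 100 = 65.2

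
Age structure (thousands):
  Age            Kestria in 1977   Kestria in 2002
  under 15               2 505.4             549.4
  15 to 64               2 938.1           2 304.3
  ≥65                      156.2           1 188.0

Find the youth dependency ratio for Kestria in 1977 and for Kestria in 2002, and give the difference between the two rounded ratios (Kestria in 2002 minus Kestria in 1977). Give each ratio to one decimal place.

Kestria in 1977: 2 505.4 / 2 938.1 × 100 = 85.3
Kestria in 2002: 549.4 / 2 304.3 × 100 = 23.8

Kestria in 1977: 85.3
Kestria in 2002: 23.8
Difference: -61.5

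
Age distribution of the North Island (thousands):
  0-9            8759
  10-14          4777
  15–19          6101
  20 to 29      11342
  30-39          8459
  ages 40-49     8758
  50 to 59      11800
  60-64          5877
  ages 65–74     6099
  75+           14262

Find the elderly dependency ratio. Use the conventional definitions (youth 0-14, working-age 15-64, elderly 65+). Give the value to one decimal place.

0–14: 8759 + 4777 = 13536
15–64: 6101 + 11342 + 8459 + 8758 + 11800 + 5877 = 52337
65+: 6099 + 14262 = 20361
Old-age dependency ratio = 20361 / 52337 × 100 = 38.9

Old-age dependency ratio: 38.9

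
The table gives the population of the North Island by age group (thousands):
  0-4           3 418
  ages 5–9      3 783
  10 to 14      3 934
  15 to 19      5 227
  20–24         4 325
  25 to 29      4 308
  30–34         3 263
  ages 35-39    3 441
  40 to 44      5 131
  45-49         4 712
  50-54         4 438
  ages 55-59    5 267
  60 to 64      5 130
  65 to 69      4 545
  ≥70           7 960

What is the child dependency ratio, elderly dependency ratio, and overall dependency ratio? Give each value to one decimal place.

Youth dependency ratio: 24.6
Old-age dependency ratio: 27.6
Total dependency ratio: 52.3

0–14: 3 418 + 3 783 + 3 934 = 11 135
15–64: 5 227 + 4 325 + 4 308 + 3 263 + 3 441 + 5 131 + 4 712 + 4 438 + 5 267 + 5 130 = 45 242
65+: 4 545 + 7 960 = 12 505
Youth dependency ratio = 11 135 / 45 242 × 100 = 24.6
Old-age dependency ratio = 12 505 / 45 242 × 100 = 27.6
Total dependency ratio = (11 135 + 12 505) / 45 242 × 100 = 23 640 / 45 242 × 100 = 52.3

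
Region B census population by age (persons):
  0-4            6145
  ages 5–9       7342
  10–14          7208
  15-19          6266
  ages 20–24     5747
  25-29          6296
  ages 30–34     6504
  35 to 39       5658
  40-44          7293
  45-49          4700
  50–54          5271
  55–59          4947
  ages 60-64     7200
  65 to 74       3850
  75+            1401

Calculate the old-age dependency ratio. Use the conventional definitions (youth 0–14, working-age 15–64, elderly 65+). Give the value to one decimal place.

0–14: 6145 + 7342 + 7208 = 20695
15–64: 6266 + 5747 + 6296 + 6504 + 5658 + 7293 + 4700 + 5271 + 4947 + 7200 = 59882
65+: 3850 + 1401 = 5251
Old-age dependency ratio = 5251 / 59882 × 100 = 8.8

Old-age dependency ratio: 8.8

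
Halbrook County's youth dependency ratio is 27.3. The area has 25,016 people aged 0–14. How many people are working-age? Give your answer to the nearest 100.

Working-age: 91,600

Youth dependency ratio = youth / working-age × 100
27.3 = 25,016 / W × 100
⇒ 91,600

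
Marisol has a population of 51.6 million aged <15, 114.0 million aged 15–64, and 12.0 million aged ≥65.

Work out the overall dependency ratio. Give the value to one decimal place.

Total dependency ratio: 55.8

Total dependency ratio = (51.6 + 12.0) / 114.0 × 100 = 63.6 / 114.0 × 100 = 55.8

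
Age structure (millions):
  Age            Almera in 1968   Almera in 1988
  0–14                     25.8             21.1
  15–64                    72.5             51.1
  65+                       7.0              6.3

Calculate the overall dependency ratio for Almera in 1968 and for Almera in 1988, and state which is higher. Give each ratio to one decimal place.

Almera in 1968: 45.2
Almera in 1988: 53.6
Higher: Almera in 1988

Almera in 1968: (25.8 + 7.0) / 72.5 × 100 = 32.8 / 72.5 × 100 = 45.2
Almera in 1988: (21.1 + 6.3) / 51.1 × 100 = 27.4 / 51.1 × 100 = 53.6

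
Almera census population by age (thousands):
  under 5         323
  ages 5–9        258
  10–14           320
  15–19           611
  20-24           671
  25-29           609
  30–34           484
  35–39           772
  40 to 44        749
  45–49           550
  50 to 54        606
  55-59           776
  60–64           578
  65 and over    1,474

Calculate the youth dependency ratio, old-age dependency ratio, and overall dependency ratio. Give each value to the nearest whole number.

Youth dependency ratio: 14
Old-age dependency ratio: 23
Total dependency ratio: 37

0–14: 323 + 258 + 320 = 901
15–64: 611 + 671 + 609 + 484 + 772 + 749 + 550 + 606 + 776 + 578 = 6,406
65+: 1,474
Youth dependency ratio = 901 / 6,406 × 100 = 14
Old-age dependency ratio = 1,474 / 6,406 × 100 = 23
Total dependency ratio = (901 + 1,474) / 6,406 × 100 = 2,375 / 6,406 × 100 = 37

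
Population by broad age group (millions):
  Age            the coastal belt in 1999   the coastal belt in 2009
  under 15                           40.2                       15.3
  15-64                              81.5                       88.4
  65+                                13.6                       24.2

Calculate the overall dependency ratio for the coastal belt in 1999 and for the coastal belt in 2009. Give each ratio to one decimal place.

the coastal belt in 1999: 66.0
the coastal belt in 2009: 44.7

the coastal belt in 1999: (40.2 + 13.6) / 81.5 × 100 = 53.8 / 81.5 × 100 = 66.0
the coastal belt in 2009: (15.3 + 24.2) / 88.4 × 100 = 39.5 / 88.4 × 100 = 44.7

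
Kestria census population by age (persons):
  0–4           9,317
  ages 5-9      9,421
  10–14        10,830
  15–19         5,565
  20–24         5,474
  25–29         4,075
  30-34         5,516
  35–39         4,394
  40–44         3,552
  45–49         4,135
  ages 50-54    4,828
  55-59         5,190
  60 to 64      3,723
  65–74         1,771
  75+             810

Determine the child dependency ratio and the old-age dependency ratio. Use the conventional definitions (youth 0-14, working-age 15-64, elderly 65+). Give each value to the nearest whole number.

Youth dependency ratio: 64
Old-age dependency ratio: 6

0–14: 9,317 + 9,421 + 10,830 = 29,568
15–64: 5,565 + 5,474 + 4,075 + 5,516 + 4,394 + 3,552 + 4,135 + 4,828 + 5,190 + 3,723 = 46,452
65+: 1,771 + 810 = 2,581
Youth dependency ratio = 29,568 / 46,452 × 100 = 64
Old-age dependency ratio = 2,581 / 46,452 × 100 = 6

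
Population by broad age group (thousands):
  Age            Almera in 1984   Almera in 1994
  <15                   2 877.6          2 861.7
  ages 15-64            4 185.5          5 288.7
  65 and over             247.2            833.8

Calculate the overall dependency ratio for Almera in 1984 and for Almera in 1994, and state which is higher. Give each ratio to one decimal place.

Almera in 1984: (2 877.6 + 247.2) / 4 185.5 × 100 = 3 124.8 / 4 185.5 × 100 = 74.7
Almera in 1994: (2 861.7 + 833.8) / 5 288.7 × 100 = 3 695.5 / 5 288.7 × 100 = 69.9

Almera in 1984: 74.7
Almera in 1994: 69.9
Higher: Almera in 1984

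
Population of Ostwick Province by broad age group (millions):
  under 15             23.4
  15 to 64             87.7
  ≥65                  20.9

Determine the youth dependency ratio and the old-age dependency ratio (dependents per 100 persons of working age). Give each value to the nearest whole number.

Youth dependency ratio: 27
Old-age dependency ratio: 24

Youth dependency ratio = 23.4 / 87.7 × 100 = 27
Old-age dependency ratio = 20.9 / 87.7 × 100 = 24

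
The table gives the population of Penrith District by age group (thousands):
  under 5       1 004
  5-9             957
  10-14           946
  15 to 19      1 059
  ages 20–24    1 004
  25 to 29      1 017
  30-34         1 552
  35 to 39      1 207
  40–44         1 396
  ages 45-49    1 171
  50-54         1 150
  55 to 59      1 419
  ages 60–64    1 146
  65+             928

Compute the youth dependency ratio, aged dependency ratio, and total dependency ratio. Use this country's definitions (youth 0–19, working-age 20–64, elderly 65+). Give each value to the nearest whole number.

Youth dependency ratio: 36
Old-age dependency ratio: 8
Total dependency ratio: 44

0–19: 1 004 + 957 + 946 + 1 059 = 3 966
20–64: 1 004 + 1 017 + 1 552 + 1 207 + 1 396 + 1 171 + 1 150 + 1 419 + 1 146 = 11 062
65+: 928
Youth dependency ratio = 3 966 / 11 062 × 100 = 36
Old-age dependency ratio = 928 / 11 062 × 100 = 8
Total dependency ratio = (3 966 + 928) / 11 062 × 100 = 4 894 / 11 062 × 100 = 44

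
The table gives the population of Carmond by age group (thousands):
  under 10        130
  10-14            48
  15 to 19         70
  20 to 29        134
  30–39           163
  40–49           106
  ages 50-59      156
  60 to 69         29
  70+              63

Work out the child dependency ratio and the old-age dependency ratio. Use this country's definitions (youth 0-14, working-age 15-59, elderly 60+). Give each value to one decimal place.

0–14: 130 + 48 = 178
15–59: 70 + 134 + 163 + 106 + 156 = 629
60+: 29 + 63 = 92
Youth dependency ratio = 178 / 629 × 100 = 28.3
Old-age dependency ratio = 92 / 629 × 100 = 14.6

Youth dependency ratio: 28.3
Old-age dependency ratio: 14.6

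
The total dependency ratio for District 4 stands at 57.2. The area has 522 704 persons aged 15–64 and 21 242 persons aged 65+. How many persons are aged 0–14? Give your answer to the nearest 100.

Aged 0–14: 277 700

Total dependency ratio = (youth + elderly) / working-age × 100
57.2 = (Y + 21 242) / 522 704 × 100
⇒ 277 700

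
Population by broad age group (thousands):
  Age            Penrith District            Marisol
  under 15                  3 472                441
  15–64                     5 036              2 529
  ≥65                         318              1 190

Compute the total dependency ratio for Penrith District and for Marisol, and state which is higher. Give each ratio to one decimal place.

Penrith District: 75.3
Marisol: 64.5
Higher: Penrith District

Penrith District: (3 472 + 318) / 5 036 × 100 = 3 790 / 5 036 × 100 = 75.3
Marisol: (441 + 1 190) / 2 529 × 100 = 1 631 / 2 529 × 100 = 64.5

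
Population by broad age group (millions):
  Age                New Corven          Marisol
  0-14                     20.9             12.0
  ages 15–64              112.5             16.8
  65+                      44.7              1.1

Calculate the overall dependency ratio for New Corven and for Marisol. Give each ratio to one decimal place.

New Corven: (20.9 + 44.7) / 112.5 × 100 = 65.6 / 112.5 × 100 = 58.3
Marisol: (12.0 + 1.1) / 16.8 × 100 = 13.1 / 16.8 × 100 = 78.0

New Corven: 58.3
Marisol: 78.0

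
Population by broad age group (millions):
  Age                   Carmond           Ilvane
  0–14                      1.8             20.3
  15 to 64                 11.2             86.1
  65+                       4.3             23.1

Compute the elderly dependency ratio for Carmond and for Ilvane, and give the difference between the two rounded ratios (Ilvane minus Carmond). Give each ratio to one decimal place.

Carmond: 4.3 / 11.2 × 100 = 38.4
Ilvane: 23.1 / 86.1 × 100 = 26.8

Carmond: 38.4
Ilvane: 26.8
Difference: -11.6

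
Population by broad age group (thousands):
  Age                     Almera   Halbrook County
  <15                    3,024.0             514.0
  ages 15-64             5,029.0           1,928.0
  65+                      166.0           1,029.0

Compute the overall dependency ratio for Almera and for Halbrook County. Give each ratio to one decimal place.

Almera: 63.4
Halbrook County: 80.0

Almera: (3,024.0 + 166.0) / 5,029.0 × 100 = 3,190.0 / 5,029.0 × 100 = 63.4
Halbrook County: (514.0 + 1,029.0) / 1,928.0 × 100 = 1,543.0 / 1,928.0 × 100 = 80.0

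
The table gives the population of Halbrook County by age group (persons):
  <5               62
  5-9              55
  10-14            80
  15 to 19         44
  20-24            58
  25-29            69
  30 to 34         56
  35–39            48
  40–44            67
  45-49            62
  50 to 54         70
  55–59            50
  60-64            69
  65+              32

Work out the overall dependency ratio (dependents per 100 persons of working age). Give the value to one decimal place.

Total dependency ratio: 38.6

0–14: 62 + 55 + 80 = 197
15–64: 44 + 58 + 69 + 56 + 48 + 67 + 62 + 70 + 50 + 69 = 593
65+: 32
Total dependency ratio = (197 + 32) / 593 × 100 = 229 / 593 × 100 = 38.6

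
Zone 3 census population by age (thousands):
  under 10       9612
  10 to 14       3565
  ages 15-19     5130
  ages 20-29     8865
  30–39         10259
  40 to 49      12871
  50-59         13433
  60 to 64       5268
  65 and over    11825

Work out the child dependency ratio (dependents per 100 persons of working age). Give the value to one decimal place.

Youth dependency ratio: 23.6

0–14: 9612 + 3565 = 13177
15–64: 5130 + 8865 + 10259 + 12871 + 13433 + 5268 = 55826
65+: 11825
Youth dependency ratio = 13177 / 55826 × 100 = 23.6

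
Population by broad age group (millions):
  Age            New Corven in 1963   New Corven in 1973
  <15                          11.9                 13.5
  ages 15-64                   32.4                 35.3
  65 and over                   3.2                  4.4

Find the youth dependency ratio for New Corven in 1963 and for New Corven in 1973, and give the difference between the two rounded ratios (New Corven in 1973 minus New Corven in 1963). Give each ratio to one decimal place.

New Corven in 1963: 36.7
New Corven in 1973: 38.2
Difference: +1.5

New Corven in 1963: 11.9 / 32.4 × 100 = 36.7
New Corven in 1973: 13.5 / 35.3 × 100 = 38.2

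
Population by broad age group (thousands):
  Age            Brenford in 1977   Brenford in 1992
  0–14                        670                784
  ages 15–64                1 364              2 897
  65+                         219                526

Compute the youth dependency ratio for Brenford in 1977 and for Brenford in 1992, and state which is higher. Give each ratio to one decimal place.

Brenford in 1977: 670 / 1 364 × 100 = 49.1
Brenford in 1992: 784 / 2 897 × 100 = 27.1

Brenford in 1977: 49.1
Brenford in 1992: 27.1
Higher: Brenford in 1977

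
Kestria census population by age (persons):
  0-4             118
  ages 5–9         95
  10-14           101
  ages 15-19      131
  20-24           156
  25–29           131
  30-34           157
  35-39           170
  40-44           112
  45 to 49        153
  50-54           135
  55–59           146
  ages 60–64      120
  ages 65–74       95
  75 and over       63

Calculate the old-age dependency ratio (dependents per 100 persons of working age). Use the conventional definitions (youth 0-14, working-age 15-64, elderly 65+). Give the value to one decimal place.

0–14: 118 + 95 + 101 = 314
15–64: 131 + 156 + 131 + 157 + 170 + 112 + 153 + 135 + 146 + 120 = 1,411
65+: 95 + 63 = 158
Old-age dependency ratio = 158 / 1,411 × 100 = 11.2

Old-age dependency ratio: 11.2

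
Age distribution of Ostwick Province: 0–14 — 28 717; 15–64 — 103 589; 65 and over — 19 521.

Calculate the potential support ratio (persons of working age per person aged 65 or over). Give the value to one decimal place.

Potential support ratio = 103 589 / 19 521 = 5.3

Potential support ratio: 5.3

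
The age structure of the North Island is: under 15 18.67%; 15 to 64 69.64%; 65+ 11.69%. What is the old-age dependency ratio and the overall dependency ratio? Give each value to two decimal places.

Old-age dependency ratio: 16.79
Total dependency ratio: 43.60

Old-age dependency ratio = 11.69 / 69.64 × 100 = 16.79
Total dependency ratio = (18.67 + 11.69) / 69.64 × 100 = 30.36 / 69.64 × 100 = 43.60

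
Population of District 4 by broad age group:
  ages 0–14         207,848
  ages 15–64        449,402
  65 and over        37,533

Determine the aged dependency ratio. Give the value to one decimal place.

Old-age dependency ratio = 37,533 / 449,402 × 100 = 8.4

Old-age dependency ratio: 8.4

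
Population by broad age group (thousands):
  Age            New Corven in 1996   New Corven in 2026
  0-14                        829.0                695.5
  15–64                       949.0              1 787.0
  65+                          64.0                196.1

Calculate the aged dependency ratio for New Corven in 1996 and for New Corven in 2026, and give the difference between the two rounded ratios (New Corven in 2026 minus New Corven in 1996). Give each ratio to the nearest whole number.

New Corven in 1996: 7
New Corven in 2026: 11
Difference: +4

New Corven in 1996: 64.0 / 949.0 × 100 = 7
New Corven in 2026: 196.1 / 1 787.0 × 100 = 11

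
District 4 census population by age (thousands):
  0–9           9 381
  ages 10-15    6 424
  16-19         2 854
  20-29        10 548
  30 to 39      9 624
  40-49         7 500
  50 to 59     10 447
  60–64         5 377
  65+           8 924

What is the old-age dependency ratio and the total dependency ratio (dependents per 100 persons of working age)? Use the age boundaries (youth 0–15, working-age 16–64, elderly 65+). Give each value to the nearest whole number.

Old-age dependency ratio: 19
Total dependency ratio: 53

0–15: 9 381 + 6 424 = 15 805
16–64: 2 854 + 10 548 + 9 624 + 7 500 + 10 447 + 5 377 = 46 350
65+: 8 924
Old-age dependency ratio = 8 924 / 46 350 × 100 = 19
Total dependency ratio = (15 805 + 8 924) / 46 350 × 100 = 24 729 / 46 350 × 100 = 53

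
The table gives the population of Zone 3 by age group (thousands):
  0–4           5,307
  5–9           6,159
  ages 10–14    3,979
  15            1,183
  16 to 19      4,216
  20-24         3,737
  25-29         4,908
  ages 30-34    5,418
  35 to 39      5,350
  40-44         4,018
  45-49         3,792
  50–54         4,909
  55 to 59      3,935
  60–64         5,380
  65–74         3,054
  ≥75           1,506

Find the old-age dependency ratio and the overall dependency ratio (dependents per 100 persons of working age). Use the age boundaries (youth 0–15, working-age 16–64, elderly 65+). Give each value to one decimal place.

Old-age dependency ratio: 10.0
Total dependency ratio: 46.4

0–15: 5,307 + 6,159 + 3,979 + 1,183 = 16,628
16–64: 4,216 + 3,737 + 4,908 + 5,418 + 5,350 + 4,018 + 3,792 + 4,909 + 3,935 + 5,380 = 45,663
65+: 3,054 + 1,506 = 4,560
Old-age dependency ratio = 4,560 / 45,663 × 100 = 10.0
Total dependency ratio = (16,628 + 4,560) / 45,663 × 100 = 21,188 / 45,663 × 100 = 46.4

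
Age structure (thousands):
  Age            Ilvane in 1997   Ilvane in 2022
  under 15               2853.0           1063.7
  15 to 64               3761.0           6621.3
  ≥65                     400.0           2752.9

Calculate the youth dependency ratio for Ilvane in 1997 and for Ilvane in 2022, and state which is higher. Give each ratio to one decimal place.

Ilvane in 1997: 75.9
Ilvane in 2022: 16.1
Higher: Ilvane in 1997

Ilvane in 1997: 2853.0 / 3761.0 × 100 = 75.9
Ilvane in 2022: 1063.7 / 6621.3 × 100 = 16.1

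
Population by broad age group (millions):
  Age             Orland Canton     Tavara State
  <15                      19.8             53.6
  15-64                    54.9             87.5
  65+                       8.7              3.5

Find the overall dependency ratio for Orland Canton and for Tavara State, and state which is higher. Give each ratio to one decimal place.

Orland Canton: 51.9
Tavara State: 65.3
Higher: Tavara State

Orland Canton: (19.8 + 8.7) / 54.9 × 100 = 28.5 / 54.9 × 100 = 51.9
Tavara State: (53.6 + 3.5) / 87.5 × 100 = 57.1 / 87.5 × 100 = 65.3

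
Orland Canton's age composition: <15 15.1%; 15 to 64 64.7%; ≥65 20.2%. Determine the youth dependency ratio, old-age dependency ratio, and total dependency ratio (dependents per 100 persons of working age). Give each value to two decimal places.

Youth dependency ratio = 15.1 / 64.7 × 100 = 23.34
Old-age dependency ratio = 20.2 / 64.7 × 100 = 31.22
Total dependency ratio = (15.1 + 20.2) / 64.7 × 100 = 35.3 / 64.7 × 100 = 54.56

Youth dependency ratio: 23.34
Old-age dependency ratio: 31.22
Total dependency ratio: 54.56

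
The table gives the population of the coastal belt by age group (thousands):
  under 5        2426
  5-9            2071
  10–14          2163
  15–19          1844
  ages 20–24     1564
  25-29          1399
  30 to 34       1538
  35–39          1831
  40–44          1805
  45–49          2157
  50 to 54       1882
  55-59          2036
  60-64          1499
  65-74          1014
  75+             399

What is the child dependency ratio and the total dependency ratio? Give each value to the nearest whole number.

Youth dependency ratio: 38
Total dependency ratio: 46

0–14: 2426 + 2071 + 2163 = 6660
15–64: 1844 + 1564 + 1399 + 1538 + 1831 + 1805 + 2157 + 1882 + 2036 + 1499 = 17555
65+: 1014 + 399 = 1413
Youth dependency ratio = 6660 / 17555 × 100 = 38
Total dependency ratio = (6660 + 1413) / 17555 × 100 = 8073 / 17555 × 100 = 46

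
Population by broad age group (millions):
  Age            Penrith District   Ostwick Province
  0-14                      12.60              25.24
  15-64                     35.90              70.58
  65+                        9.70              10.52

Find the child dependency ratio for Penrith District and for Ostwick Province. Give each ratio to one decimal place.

Penrith District: 35.1
Ostwick Province: 35.8

Penrith District: 12.60 / 35.90 × 100 = 35.1
Ostwick Province: 25.24 / 70.58 × 100 = 35.8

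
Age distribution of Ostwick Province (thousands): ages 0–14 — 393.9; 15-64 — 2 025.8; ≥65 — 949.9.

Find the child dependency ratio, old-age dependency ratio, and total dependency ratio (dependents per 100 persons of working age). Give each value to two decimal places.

Youth dependency ratio: 19.44
Old-age dependency ratio: 46.89
Total dependency ratio: 66.33

Youth dependency ratio = 393.9 / 2 025.8 × 100 = 19.44
Old-age dependency ratio = 949.9 / 2 025.8 × 100 = 46.89
Total dependency ratio = (393.9 + 949.9) / 2 025.8 × 100 = 1 343.8 / 2 025.8 × 100 = 66.33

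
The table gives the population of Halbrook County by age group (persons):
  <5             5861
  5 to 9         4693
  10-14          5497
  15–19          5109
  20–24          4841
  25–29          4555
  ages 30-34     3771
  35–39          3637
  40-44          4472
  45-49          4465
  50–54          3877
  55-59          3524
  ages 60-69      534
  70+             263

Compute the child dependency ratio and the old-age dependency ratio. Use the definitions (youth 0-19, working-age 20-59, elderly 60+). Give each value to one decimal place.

Youth dependency ratio: 63.8
Old-age dependency ratio: 2.4

0–19: 5861 + 4693 + 5497 + 5109 = 21160
20–59: 4841 + 4555 + 3771 + 3637 + 4472 + 4465 + 3877 + 3524 = 33142
60+: 534 + 263 = 797
Youth dependency ratio = 21160 / 33142 × 100 = 63.8
Old-age dependency ratio = 797 / 33142 × 100 = 2.4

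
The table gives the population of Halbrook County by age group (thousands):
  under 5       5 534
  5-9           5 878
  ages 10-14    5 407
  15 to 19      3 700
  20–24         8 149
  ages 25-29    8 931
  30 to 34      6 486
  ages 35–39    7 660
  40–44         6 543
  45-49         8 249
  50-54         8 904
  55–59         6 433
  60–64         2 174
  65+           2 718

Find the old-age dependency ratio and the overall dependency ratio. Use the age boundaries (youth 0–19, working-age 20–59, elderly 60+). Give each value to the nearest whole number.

0–19: 5 534 + 5 878 + 5 407 + 3 700 = 20 519
20–59: 8 149 + 8 931 + 6 486 + 7 660 + 6 543 + 8 249 + 8 904 + 6 433 = 61 355
60+: 2 174 + 2 718 = 4 892
Old-age dependency ratio = 4 892 / 61 355 × 100 = 8
Total dependency ratio = (20 519 + 4 892) / 61 355 × 100 = 25 411 / 61 355 × 100 = 41

Old-age dependency ratio: 8
Total dependency ratio: 41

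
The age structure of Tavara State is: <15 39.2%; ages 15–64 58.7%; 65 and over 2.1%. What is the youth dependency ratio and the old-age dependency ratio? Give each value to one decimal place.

Youth dependency ratio = 39.2 / 58.7 × 100 = 66.8
Old-age dependency ratio = 2.1 / 58.7 × 100 = 3.6

Youth dependency ratio: 66.8
Old-age dependency ratio: 3.6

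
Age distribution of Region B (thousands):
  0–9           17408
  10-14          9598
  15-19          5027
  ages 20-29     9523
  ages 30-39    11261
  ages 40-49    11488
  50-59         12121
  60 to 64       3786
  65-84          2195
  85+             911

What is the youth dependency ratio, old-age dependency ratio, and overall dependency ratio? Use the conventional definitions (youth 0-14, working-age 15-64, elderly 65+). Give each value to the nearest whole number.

0–14: 17408 + 9598 = 27006
15–64: 5027 + 9523 + 11261 + 11488 + 12121 + 3786 = 53206
65+: 2195 + 911 = 3106
Youth dependency ratio = 27006 / 53206 × 100 = 51
Old-age dependency ratio = 3106 / 53206 × 100 = 6
Total dependency ratio = (27006 + 3106) / 53206 × 100 = 30112 / 53206 × 100 = 57

Youth dependency ratio: 51
Old-age dependency ratio: 6
Total dependency ratio: 57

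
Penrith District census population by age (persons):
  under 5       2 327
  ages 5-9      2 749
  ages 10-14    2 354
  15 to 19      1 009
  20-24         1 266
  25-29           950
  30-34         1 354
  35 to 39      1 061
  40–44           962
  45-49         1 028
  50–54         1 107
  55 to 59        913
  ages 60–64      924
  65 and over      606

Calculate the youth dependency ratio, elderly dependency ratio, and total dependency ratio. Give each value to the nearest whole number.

Youth dependency ratio: 70
Old-age dependency ratio: 6
Total dependency ratio: 76

0–14: 2 327 + 2 749 + 2 354 = 7 430
15–64: 1 009 + 1 266 + 950 + 1 354 + 1 061 + 962 + 1 028 + 1 107 + 913 + 924 = 10 574
65+: 606
Youth dependency ratio = 7 430 / 10 574 × 100 = 70
Old-age dependency ratio = 606 / 10 574 × 100 = 6
Total dependency ratio = (7 430 + 606) / 10 574 × 100 = 8 036 / 10 574 × 100 = 76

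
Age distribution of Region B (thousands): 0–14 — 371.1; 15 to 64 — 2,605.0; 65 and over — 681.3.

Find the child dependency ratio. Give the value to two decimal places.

Youth dependency ratio = 371.1 / 2,605.0 × 100 = 14.25

Youth dependency ratio: 14.25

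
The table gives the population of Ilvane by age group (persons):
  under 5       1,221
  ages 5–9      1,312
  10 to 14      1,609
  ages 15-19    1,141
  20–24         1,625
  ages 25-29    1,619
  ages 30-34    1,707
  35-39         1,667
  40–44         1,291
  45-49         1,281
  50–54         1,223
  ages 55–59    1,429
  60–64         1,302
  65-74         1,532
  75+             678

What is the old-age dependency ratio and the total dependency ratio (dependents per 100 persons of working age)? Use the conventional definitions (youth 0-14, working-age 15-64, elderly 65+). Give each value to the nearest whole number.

Old-age dependency ratio: 15
Total dependency ratio: 44

0–14: 1,221 + 1,312 + 1,609 = 4,142
15–64: 1,141 + 1,625 + 1,619 + 1,707 + 1,667 + 1,291 + 1,281 + 1,223 + 1,429 + 1,302 = 14,285
65+: 1,532 + 678 = 2,210
Old-age dependency ratio = 2,210 / 14,285 × 100 = 15
Total dependency ratio = (4,142 + 2,210) / 14,285 × 100 = 6,352 / 14,285 × 100 = 44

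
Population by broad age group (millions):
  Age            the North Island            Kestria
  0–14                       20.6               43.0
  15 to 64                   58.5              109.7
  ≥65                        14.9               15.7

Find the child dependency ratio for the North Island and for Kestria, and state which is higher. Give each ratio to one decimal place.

the North Island: 35.2
Kestria: 39.2
Higher: Kestria

the North Island: 20.6 / 58.5 × 100 = 35.2
Kestria: 43.0 / 109.7 × 100 = 39.2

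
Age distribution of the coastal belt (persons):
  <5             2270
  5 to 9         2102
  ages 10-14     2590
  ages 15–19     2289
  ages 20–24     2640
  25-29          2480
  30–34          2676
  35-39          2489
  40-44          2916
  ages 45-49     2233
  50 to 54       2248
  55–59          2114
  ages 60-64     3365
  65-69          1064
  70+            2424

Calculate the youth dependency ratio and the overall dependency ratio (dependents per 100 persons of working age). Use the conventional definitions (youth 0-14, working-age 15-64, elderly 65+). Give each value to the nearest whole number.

0–14: 2270 + 2102 + 2590 = 6962
15–64: 2289 + 2640 + 2480 + 2676 + 2489 + 2916 + 2233 + 2248 + 2114 + 3365 = 25450
65+: 1064 + 2424 = 3488
Youth dependency ratio = 6962 / 25450 × 100 = 27
Total dependency ratio = (6962 + 3488) / 25450 × 100 = 10450 / 25450 × 100 = 41

Youth dependency ratio: 27
Total dependency ratio: 41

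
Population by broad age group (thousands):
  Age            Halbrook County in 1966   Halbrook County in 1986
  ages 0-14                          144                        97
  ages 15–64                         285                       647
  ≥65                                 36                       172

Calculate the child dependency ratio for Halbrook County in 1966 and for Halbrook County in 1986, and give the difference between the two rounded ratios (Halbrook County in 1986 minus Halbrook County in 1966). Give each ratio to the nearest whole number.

Halbrook County in 1966: 144 / 285 × 100 = 51
Halbrook County in 1986: 97 / 647 × 100 = 15

Halbrook County in 1966: 51
Halbrook County in 1986: 15
Difference: -36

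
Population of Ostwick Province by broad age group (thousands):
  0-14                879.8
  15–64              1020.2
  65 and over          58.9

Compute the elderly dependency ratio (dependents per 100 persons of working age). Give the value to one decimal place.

Old-age dependency ratio = 58.9 / 1020.2 × 100 = 5.8

Old-age dependency ratio: 5.8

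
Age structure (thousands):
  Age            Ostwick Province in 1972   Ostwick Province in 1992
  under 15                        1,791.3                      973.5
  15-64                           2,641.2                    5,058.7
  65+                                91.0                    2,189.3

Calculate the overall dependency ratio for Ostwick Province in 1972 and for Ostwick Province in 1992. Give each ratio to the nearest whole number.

Ostwick Province in 1972: 71
Ostwick Province in 1992: 63

Ostwick Province in 1972: (1,791.3 + 91.0) / 2,641.2 × 100 = 1,882.3 / 2,641.2 × 100 = 71
Ostwick Province in 1992: (973.5 + 2,189.3) / 5,058.7 × 100 = 3,162.8 / 5,058.7 × 100 = 63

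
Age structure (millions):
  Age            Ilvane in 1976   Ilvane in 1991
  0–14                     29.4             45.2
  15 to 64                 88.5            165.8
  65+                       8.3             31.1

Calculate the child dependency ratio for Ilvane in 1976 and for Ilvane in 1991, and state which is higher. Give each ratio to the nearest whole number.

Ilvane in 1976: 29.4 / 88.5 × 100 = 33
Ilvane in 1991: 45.2 / 165.8 × 100 = 27

Ilvane in 1976: 33
Ilvane in 1991: 27
Higher: Ilvane in 1976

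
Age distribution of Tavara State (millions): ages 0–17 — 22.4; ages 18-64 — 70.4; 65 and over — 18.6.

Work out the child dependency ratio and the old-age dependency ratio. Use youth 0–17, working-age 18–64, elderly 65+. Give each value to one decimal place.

Youth dependency ratio: 31.8
Old-age dependency ratio: 26.4

Youth dependency ratio = 22.4 / 70.4 × 100 = 31.8
Old-age dependency ratio = 18.6 / 70.4 × 100 = 26.4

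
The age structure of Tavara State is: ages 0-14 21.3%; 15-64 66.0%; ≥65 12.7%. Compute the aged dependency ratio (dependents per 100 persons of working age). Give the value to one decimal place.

Old-age dependency ratio: 19.2

Old-age dependency ratio = 12.7 / 66.0 × 100 = 19.2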